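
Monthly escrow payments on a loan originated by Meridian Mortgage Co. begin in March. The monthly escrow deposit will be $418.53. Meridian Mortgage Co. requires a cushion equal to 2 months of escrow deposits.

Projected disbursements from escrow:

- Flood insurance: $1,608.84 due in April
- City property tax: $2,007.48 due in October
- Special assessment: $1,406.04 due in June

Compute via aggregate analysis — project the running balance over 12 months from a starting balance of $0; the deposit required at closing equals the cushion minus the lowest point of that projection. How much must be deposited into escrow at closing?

$2,511.18

Cushion = 2 × $418.53 = $837.06
Trial balance (start $0, +$418.53 each month, − disbursements):
  Mar: +$418.53 → $418.53
  Apr: +$418.53 − $1,608.84 → -$771.78
  May: +$418.53 → -$353.25
  Jun: +$418.53 − $1,406.04 → -$1,340.76
  Jul: +$418.53 → -$922.23
  Aug: +$418.53 → -$503.70
  Sep: +$418.53 → -$85.17
  Oct: +$418.53 − $2,007.48 → -$1,674.12
  Nov: +$418.53 → -$1,255.59
  Dec: +$418.53 → -$837.06
  Jan: +$418.53 → -$418.53
  Feb: +$418.53 → $0.00
Lowest trial balance = -$1,674.12 (Oct)
Initial deposit = cushion − low point = $837.06 − (-$1,674.12) = $2,511.18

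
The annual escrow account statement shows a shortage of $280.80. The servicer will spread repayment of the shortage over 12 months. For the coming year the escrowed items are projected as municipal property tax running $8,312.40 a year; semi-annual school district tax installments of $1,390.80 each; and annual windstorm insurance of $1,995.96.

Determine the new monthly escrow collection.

Municipal property tax = $8,312.40/yr
School district tax = $1,390.80 × 2 = $2,781.60/yr
Windstorm insurance = $1,995.96/yr
Total annual escrow = $8,312.40 + $2,781.60 + $1,995.96 = $13,089.96
Per month = $13,089.96 ÷ 12 = $1,090.83
Shortage per month = $280.80 ÷ 12 = $23.40
New monthly escrow = $1,090.83 + $23.40 = $1,114.23

$1,114.23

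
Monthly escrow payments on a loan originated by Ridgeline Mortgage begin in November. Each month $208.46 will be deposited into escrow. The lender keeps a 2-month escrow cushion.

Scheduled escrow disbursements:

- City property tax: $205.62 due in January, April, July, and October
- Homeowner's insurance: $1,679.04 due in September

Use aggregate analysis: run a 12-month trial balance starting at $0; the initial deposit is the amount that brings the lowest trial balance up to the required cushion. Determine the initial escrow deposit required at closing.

$419.76

Cushion = 2 × $208.46 = $416.92
Trial balance (start $0, +$208.46 each month, − disbursements):
  Nov: +$208.46 → $208.46
  Dec: +$208.46 → $416.92
  Jan: +$208.46 − $205.62 → $419.76
  Feb: +$208.46 → $628.22
  Mar: +$208.46 → $836.68
  Apr: +$208.46 − $205.62 → $839.52
  May: +$208.46 → $1,047.98
  Jun: +$208.46 → $1,256.44
  Jul: +$208.46 − $205.62 → $1,259.28
  Aug: +$208.46 → $1,467.74
  Sep: +$208.46 − $1,679.04 → -$2.84
  Oct: +$208.46 − $205.62 → $0.00
Lowest trial balance = -$2.84 (Sep)
Initial deposit = cushion − low point = $416.92 − (-$2.84) = $419.76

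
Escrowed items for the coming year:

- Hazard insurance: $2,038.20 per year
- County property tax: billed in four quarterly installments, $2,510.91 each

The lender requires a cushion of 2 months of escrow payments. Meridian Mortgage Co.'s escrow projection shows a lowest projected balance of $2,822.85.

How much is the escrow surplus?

Hazard insurance = $2,038.20/yr
County property tax = $2,510.91 × 4 = $10,043.64/yr
Total per year = $12,081.84
Base monthly escrow = $12,081.84 ÷ 12 = $1,006.82
Required reserve = 2 × $1,006.82 = $2,013.64
Surplus = $2,822.85 − $2,013.64 = $809.21

$809.21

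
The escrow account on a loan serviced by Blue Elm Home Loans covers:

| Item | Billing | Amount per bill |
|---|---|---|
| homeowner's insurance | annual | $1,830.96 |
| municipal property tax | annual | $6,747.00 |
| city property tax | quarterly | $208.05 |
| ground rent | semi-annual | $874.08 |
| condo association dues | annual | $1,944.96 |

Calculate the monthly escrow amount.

$1,091.94

Homeowner's insurance: $1,830.96 annually
Municipal property tax: $6,747.00 annually
City property tax: $208.05 × 4 = $832.20 annually
Ground rent: $874.08 × 2 = $1,748.16 annually
Condo association dues: $1,944.96 annually
Yearly total = $1,830.96 + $6,747.00 + $832.20 + $1,748.16 + $1,944.96 = $13,103.28
Monthly = $13,103.28 / 12 = $1,091.94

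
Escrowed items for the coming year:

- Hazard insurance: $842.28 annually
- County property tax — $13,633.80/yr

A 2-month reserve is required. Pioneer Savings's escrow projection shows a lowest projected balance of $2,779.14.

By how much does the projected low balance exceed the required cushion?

Hazard insurance = $842.28 per year
County property tax = $13,633.80 per year
Total annual escrow = $14,476.08
Base monthly escrow = $14,476.08 / 12 = $1,206.34
Required cushion = 2 × $1,206.34 = $2,412.68
Excess over cushion: $2,779.14 − $2,412.68 = $366.46

$366.46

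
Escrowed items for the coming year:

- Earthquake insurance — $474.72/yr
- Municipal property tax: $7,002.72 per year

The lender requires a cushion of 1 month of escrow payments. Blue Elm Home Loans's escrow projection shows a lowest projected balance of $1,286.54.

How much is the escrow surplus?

Earthquake insurance = $474.72/yr
Municipal property tax = $7,002.72/yr
Total per year = $474.72 + $7,002.72 = $7,477.44
Per month = $7,477.44 ÷ 12 = $623.12
Required reserve = 1 × $623.12 = $623.12
Excess over cushion: $1,286.54 − $623.12 = $663.42

$663.42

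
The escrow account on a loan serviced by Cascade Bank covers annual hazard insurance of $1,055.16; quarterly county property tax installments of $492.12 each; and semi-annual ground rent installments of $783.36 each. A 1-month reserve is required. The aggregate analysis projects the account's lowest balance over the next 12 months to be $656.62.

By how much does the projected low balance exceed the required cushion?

Hazard insurance: $1,055.16
County property tax: $492.12 × 4 = $1,968.48
Ground rent: $783.36 × 2 = $1,566.72
Annual escrow total = $4,590.36
Per month = $4,590.36 ÷ 12 = $382.53
Cushion = 1 × $382.53 = $382.53
Surplus = $656.62 − $382.53 = $274.09

$274.09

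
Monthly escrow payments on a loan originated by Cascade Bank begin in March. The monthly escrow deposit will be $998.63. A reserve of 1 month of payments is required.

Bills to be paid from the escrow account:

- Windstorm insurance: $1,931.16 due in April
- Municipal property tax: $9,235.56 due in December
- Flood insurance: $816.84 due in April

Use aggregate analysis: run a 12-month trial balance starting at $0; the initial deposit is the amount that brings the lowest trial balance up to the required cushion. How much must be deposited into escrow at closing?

$2,995.89

Cushion = 1 × $998.63 = $998.63
Trial balance (start $0, +$998.63 each month, − disbursements):
  Mar: +$998.63 → $998.63
  Apr: +$998.63 − $2,748.00 → -$750.74
  May: +$998.63 → $247.89
  Jun: +$998.63 → $1,246.52
  Jul: +$998.63 → $2,245.15
  Aug: +$998.63 → $3,243.78
  Sep: +$998.63 → $4,242.41
  Oct: +$998.63 → $5,241.04
  Nov: +$998.63 → $6,239.67
  Dec: +$998.63 − $9,235.56 → -$1,997.26
  Jan: +$998.63 → -$998.63
  Feb: +$998.63 → $0.00
Lowest trial balance = -$1,997.26 (Dec)
Initial deposit = cushion − low point = $998.63 − (-$1,997.26) = $2,995.89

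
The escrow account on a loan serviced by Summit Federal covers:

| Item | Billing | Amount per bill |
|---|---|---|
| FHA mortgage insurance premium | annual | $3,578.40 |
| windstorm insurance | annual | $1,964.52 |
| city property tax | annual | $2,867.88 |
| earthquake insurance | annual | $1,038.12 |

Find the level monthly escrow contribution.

FHA mortgage insurance premium — $3,578.40
Windstorm insurance — $1,964.52
City property tax — $2,867.88
Earthquake insurance — $1,038.12
Combined annual = $9,448.92
Per month = $9,448.92 / 12 = $787.41

$787.41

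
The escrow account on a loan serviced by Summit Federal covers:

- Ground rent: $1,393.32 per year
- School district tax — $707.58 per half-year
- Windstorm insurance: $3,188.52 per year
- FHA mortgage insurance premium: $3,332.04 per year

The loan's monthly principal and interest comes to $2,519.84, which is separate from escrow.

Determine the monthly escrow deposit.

$777.42

Ground rent — $1,393.32
School district tax — $707.58 × 2 = $1,415.16
Windstorm insurance — $3,188.52
FHA mortgage insurance premium — $3,332.04
Annual escrow total = $1,393.32 + $1,415.16 + $3,188.52 + $3,332.04 = $9,329.04
Monthly escrow = $9,329.04 / 12 = $777.42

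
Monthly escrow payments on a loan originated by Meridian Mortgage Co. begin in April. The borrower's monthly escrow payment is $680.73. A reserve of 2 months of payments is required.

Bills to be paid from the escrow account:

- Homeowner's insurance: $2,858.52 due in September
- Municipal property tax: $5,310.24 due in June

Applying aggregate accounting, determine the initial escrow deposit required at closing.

$5,445.84

Cushion = 2 × $680.73 = $1,361.46
Trial balance (start $0, +$680.73 each month, − disbursements):
  Apr: +$680.73 → $680.73
  May: +$680.73 → $1,361.46
  Jun: +$680.73 − $5,310.24 → -$3,268.05
  Jul: +$680.73 → -$2,587.32
  Aug: +$680.73 → -$1,906.59
  Sep: +$680.73 − $2,858.52 → -$4,084.38
  Oct: +$680.73 → -$3,403.65
  Nov: +$680.73 → -$2,722.92
  Dec: +$680.73 → -$2,042.19
  Jan: +$680.73 → -$1,361.46
  Feb: +$680.73 → -$680.73
  Mar: +$680.73 → $0.00
Lowest trial balance = -$4,084.38 (Sep)
Initial deposit = cushion − low point = $1,361.46 − (-$4,084.38) = $5,445.84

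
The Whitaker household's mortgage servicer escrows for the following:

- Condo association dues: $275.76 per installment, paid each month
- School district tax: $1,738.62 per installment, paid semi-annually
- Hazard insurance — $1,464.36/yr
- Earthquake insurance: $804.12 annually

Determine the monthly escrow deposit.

$754.57

Condo association dues: $275.76 × 12 = $3,309.12 annually
School district tax: $1,738.62 × 2 = $3,477.24 annually
Hazard insurance: $1,464.36 annually
Earthquake insurance: $804.12 annually
Combined annual = $3,309.12 + $3,477.24 + $1,464.36 + $804.12 = $9,054.84
Base monthly escrow = $9,054.84 ÷ 12 = $754.57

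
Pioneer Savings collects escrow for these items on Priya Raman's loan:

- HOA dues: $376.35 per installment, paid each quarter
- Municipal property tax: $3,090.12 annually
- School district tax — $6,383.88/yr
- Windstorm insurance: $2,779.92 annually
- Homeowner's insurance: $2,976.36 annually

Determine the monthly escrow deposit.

$1,394.64

HOA dues: $376.35 × 4 = $1,505.40/yr
Municipal property tax: $3,090.12/yr
School district tax: $6,383.88/yr
Windstorm insurance: $2,779.92/yr
Homeowner's insurance: $2,976.36/yr
Annual escrow total = $16,735.68
Base monthly escrow = $16,735.68 / 12 = $1,394.64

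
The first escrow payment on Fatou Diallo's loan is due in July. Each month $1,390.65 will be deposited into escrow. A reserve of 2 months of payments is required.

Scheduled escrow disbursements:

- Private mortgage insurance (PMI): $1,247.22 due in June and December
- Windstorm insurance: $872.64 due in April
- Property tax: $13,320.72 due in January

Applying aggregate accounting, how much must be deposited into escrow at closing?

Cushion = 2 × $1,390.65 = $2,781.30
Trial balance (start $0, +$1,390.65 each month, − disbursements):
  Jul: +$1,390.65 → $1,390.65
  Aug: +$1,390.65 → $2,781.30
  Sep: +$1,390.65 → $4,171.95
  Oct: +$1,390.65 → $5,562.60
  Nov: +$1,390.65 → $6,953.25
  Dec: +$1,390.65 − $1,247.22 → $7,096.68
  Jan: +$1,390.65 − $13,320.72 → -$4,833.39
  Feb: +$1,390.65 → -$3,442.74
  Mar: +$1,390.65 → -$2,052.09
  Apr: +$1,390.65 − $872.64 → -$1,534.08
  May: +$1,390.65 → -$143.43
  Jun: +$1,390.65 − $1,247.22 → $0.00
Lowest trial balance = -$4,833.39 (Jan)
Initial deposit = cushion − low point = $2,781.30 − (-$4,833.39) = $7,614.69

$7,614.69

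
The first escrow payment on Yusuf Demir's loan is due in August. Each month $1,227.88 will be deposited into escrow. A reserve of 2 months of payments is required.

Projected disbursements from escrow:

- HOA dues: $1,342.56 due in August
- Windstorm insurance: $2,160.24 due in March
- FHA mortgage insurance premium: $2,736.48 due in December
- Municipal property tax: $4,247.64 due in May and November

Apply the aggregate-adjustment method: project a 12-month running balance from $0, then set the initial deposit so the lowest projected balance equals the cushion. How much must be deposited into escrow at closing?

$4,911.52

Cushion = 2 × $1,227.88 = $2,455.76
Trial balance (start $0, +$1,227.88 each month, − disbursements):
  Aug: +$1,227.88 − $1,342.56 → -$114.68
  Sep: +$1,227.88 → $1,113.20
  Oct: +$1,227.88 → $2,341.08
  Nov: +$1,227.88 − $4,247.64 → -$678.68
  Dec: +$1,227.88 − $2,736.48 → -$2,187.28
  Jan: +$1,227.88 → -$959.40
  Feb: +$1,227.88 → $268.48
  Mar: +$1,227.88 − $2,160.24 → -$663.88
  Apr: +$1,227.88 → $564.00
  May: +$1,227.88 − $4,247.64 → -$2,455.76
  Jun: +$1,227.88 → -$1,227.88
  Jul: +$1,227.88 → $0.00
Lowest trial balance = -$2,455.76 (May)
Initial deposit = cushion − low point = $2,455.76 − (-$2,455.76) = $4,911.52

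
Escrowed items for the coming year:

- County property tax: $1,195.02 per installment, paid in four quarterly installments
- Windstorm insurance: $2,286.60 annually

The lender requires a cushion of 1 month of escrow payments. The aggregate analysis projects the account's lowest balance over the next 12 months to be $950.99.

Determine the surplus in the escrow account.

County property tax = $1,195.02 × 4 = $4,780.08
Windstorm insurance = $2,286.60
Total per year = $4,780.08 + $2,286.60 = $7,066.68
Monthly = $7,066.68 / 12 = $588.89
Required cushion = 1 × $588.89 = $588.89
Excess over cushion: $950.99 − $588.89 = $362.10

$362.10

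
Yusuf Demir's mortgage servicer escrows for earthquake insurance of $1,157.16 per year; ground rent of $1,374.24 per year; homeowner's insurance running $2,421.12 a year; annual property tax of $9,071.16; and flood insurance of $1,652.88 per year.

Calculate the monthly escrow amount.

$1,306.38

Earthquake insurance = $1,157.16/yr
Ground rent = $1,374.24/yr
Homeowner's insurance = $2,421.12/yr
Property tax = $9,071.16/yr
Flood insurance = $1,652.88/yr
Combined annual = $15,676.56
Base monthly escrow = $15,676.56 / 12 = $1,306.38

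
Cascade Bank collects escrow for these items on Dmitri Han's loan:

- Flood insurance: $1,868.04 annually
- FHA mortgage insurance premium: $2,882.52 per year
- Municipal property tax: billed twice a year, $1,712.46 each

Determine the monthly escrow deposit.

$681.29

Flood insurance — $1,868.04/yr
FHA mortgage insurance premium — $2,882.52/yr
Municipal property tax — $1,712.46 × 2 = $3,424.92/yr
Total annual escrow = $1,868.04 + $2,882.52 + $3,424.92 = $8,175.48
Monthly = $8,175.48 / 12 = $681.29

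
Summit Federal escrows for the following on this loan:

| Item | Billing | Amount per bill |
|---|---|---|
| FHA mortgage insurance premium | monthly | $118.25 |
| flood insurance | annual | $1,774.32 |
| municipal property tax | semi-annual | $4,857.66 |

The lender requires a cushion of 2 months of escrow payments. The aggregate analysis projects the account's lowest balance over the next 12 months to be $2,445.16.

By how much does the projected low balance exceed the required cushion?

FHA mortgage insurance premium: $118.25 × 12 = $1,419.00 per year
Flood insurance: $1,774.32 per year
Municipal property tax: $4,857.66 × 2 = $9,715.32 per year
Combined annual = $1,419.00 + $1,774.32 + $9,715.32 = $12,908.64
Monthly escrow = $12,908.64 ÷ 12 = $1,075.72
Required cushion = 2 × $1,075.72 = $2,151.44
Surplus = $2,445.16 − $2,151.44 = $293.72

$293.72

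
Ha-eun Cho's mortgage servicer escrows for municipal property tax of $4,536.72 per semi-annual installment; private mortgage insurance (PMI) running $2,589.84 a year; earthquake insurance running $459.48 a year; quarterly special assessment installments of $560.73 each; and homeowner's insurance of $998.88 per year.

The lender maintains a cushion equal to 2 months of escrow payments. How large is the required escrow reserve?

$2,560.76

Municipal property tax = $4,536.72 × 2 = $9,073.44 annually
Private mortgage insurance (PMI) = $2,589.84 annually
Earthquake insurance = $459.48 annually
Special assessment = $560.73 × 4 = $2,242.92 annually
Homeowner's insurance = $998.88 annually
Yearly total = $9,073.44 + $2,589.84 + $459.48 + $2,242.92 + $998.88 = $15,364.56
Monthly = $15,364.56 ÷ 12 = $1,280.38
Required cushion = 2 × $1,280.38 = $2,560.76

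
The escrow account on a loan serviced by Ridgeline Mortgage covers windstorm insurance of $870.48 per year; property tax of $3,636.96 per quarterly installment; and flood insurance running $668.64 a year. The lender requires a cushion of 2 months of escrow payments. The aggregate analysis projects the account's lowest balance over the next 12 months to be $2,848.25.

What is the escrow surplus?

$167.09

Windstorm insurance — $870.48/yr
Property tax — $3,636.96 × 4 = $14,547.84/yr
Flood insurance — $668.64/yr
Total annual escrow = $16,086.96
Base monthly escrow = $16,086.96 ÷ 12 = $1,340.58
Cushion = 2 × $1,340.58 = $2,681.16
Excess over cushion: $2,848.25 − $2,681.16 = $167.09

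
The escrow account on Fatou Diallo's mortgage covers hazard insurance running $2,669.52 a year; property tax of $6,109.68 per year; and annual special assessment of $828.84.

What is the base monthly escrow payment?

Hazard insurance — $2,669.52 annually
Property tax — $6,109.68 annually
Special assessment — $828.84 annually
Total annual escrow = $9,608.04
Monthly = $9,608.04 ÷ 12 = $800.67

$800.67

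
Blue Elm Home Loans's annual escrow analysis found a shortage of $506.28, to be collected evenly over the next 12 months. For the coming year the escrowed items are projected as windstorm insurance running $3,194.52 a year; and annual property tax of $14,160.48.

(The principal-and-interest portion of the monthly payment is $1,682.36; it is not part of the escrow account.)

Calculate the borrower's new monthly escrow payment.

Windstorm insurance = $3,194.52 annually
Property tax = $14,160.48 annually
Yearly total = $3,194.52 + $14,160.48 = $17,355.00
Per month = $17,355.00 ÷ 12 = $1,446.25
Shortage spread = $506.28 / 12 = $42.19/mo
Adjusted monthly = $1,446.25 + $42.19 = $1,488.44

$1,488.44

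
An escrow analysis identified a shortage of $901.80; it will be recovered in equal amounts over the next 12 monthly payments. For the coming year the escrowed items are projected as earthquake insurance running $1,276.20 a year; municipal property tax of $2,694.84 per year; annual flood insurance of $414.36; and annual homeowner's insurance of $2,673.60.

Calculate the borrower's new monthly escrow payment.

$663.40

Earthquake insurance: $1,276.20/yr
Municipal property tax: $2,694.84/yr
Flood insurance: $414.36/yr
Homeowner's insurance: $2,673.60/yr
Total per year = $7,059.00
Monthly escrow = $7,059.00 ÷ 12 = $588.25
Shortage per month = $901.80 ÷ 12 = $75.15
Adjusted monthly = $588.25 + $75.15 = $663.40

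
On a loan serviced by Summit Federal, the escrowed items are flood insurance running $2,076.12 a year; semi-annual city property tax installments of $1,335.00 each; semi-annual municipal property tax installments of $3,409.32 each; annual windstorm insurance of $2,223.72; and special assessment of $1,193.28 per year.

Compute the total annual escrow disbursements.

Flood insurance: $2,076.12 annually
City property tax: $1,335.00 × 2 = $2,670.00 annually
Municipal property tax: $3,409.32 × 2 = $6,818.64 annually
Windstorm insurance: $2,223.72 annually
Special assessment: $1,193.28 annually
Yearly total = $14,981.76

$14,981.76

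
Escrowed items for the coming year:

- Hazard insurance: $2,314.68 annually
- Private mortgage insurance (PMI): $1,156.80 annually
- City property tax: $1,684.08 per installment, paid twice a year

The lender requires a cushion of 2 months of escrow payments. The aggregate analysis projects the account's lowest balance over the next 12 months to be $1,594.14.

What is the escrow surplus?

$454.20

Hazard insurance — $2,314.68 annually
Private mortgage insurance (PMI) — $1,156.80 annually
City property tax — $1,684.08 × 2 = $3,368.16 annually
Total per year = $2,314.68 + $1,156.80 + $3,368.16 = $6,839.64
Monthly = $6,839.64 / 12 = $569.97
Required reserve = 2 × $569.97 = $1,139.94
Excess over cushion: $1,594.14 − $1,139.94 = $454.20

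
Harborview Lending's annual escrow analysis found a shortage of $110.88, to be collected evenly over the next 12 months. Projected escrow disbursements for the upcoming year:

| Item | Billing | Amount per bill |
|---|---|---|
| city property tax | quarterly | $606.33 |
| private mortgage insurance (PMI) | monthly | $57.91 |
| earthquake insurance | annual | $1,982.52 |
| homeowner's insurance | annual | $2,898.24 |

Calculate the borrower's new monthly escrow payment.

$675.99

City property tax — $606.33 × 4 = $2,425.32
Private mortgage insurance (PMI) — $57.91 × 12 = $694.92
Earthquake insurance — $1,982.52
Homeowner's insurance — $2,898.24
Total per year = $8,001.00
Monthly escrow = $8,001.00 ÷ 12 = $666.75
Shortage spread = $110.88 ÷ 12 = $9.24/mo
New monthly escrow = $666.75 + $9.24 = $675.99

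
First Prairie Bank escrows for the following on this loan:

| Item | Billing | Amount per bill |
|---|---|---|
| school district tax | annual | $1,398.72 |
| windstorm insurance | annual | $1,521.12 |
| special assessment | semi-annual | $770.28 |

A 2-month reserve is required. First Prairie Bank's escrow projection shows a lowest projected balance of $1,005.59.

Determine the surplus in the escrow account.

School district tax — $1,398.72 per year
Windstorm insurance — $1,521.12 per year
Special assessment — $770.28 × 2 = $1,540.56 per year
Total per year = $4,460.40
Per month = $4,460.40 ÷ 12 = $371.70
Required reserve = 2 × $371.70 = $743.40
Excess over cushion: $1,005.59 − $743.40 = $262.19

$262.19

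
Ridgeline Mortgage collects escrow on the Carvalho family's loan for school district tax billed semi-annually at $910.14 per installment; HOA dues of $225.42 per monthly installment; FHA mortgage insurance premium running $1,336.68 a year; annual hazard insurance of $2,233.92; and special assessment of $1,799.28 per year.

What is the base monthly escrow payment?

School district tax — $910.14 × 2 = $1,820.28 annually
HOA dues — $225.42 × 12 = $2,705.04 annually
FHA mortgage insurance premium — $1,336.68 annually
Hazard insurance — $2,233.92 annually
Special assessment — $1,799.28 annually
Yearly total = $1,820.28 + $2,705.04 + $1,336.68 + $2,233.92 + $1,799.28 = $9,895.20
Base monthly escrow = $9,895.20 ÷ 12 = $824.60

$824.60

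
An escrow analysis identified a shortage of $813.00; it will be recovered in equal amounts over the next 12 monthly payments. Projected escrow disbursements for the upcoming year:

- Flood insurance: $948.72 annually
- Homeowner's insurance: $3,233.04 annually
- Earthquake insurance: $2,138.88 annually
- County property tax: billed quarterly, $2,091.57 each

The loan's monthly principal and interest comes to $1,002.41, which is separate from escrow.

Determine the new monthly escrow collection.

$1,291.66

Flood insurance — $948.72/yr
Homeowner's insurance — $3,233.04/yr
Earthquake insurance — $2,138.88/yr
County property tax — $2,091.57 × 4 = $8,366.28/yr
Total per year = $948.72 + $3,233.04 + $2,138.88 + $8,366.28 = $14,686.92
Monthly = $14,686.92 / 12 = $1,223.91
Shortage spread = $813.00 ÷ 12 = $67.75/mo
New monthly escrow = $1,223.91 + $67.75 = $1,291.66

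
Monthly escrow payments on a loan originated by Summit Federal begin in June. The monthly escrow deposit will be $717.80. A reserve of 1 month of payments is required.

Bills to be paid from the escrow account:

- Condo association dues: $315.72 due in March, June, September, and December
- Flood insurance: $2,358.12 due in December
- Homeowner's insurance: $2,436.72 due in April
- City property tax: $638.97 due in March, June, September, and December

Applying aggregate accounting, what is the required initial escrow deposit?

$1,435.60

Cushion = 1 × $717.80 = $717.80
Trial balance (start $0, +$717.80 each month, − disbursements):
  Jun: +$717.80 − $954.69 → -$236.89
  Jul: +$717.80 → $480.91
  Aug: +$717.80 → $1,198.71
  Sep: +$717.80 − $954.69 → $961.82
  Oct: +$717.80 → $1,679.62
  Nov: +$717.80 → $2,397.42
  Dec: +$717.80 − $3,312.81 → -$197.59
  Jan: +$717.80 → $520.21
  Feb: +$717.80 → $1,238.01
  Mar: +$717.80 − $954.69 → $1,001.12
  Apr: +$717.80 − $2,436.72 → -$717.80
  May: +$717.80 → $0.00
Lowest trial balance = -$717.80 (Apr)
Initial deposit = cushion − low point = $717.80 − (-$717.80) = $1,435.60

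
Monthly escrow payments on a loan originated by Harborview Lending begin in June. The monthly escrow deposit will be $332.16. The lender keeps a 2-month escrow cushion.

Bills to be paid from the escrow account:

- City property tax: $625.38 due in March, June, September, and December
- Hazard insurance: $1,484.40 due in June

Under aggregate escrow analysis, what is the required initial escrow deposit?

$2,441.94

Cushion = 2 × $332.16 = $664.32
Trial balance (start $0, +$332.16 each month, − disbursements):
  Jun: +$332.16 − $2,109.78 → -$1,777.62
  Jul: +$332.16 → -$1,445.46
  Aug: +$332.16 → -$1,113.30
  Sep: +$332.16 − $625.38 → -$1,406.52
  Oct: +$332.16 → -$1,074.36
  Nov: +$332.16 → -$742.20
  Dec: +$332.16 − $625.38 → -$1,035.42
  Jan: +$332.16 → -$703.26
  Feb: +$332.16 → -$371.10
  Mar: +$332.16 − $625.38 → -$664.32
  Apr: +$332.16 → -$332.16
  May: +$332.16 → $0.00
Lowest trial balance = -$1,777.62 (Jun)
Initial deposit = cushion − low point = $664.32 − (-$1,777.62) = $2,441.94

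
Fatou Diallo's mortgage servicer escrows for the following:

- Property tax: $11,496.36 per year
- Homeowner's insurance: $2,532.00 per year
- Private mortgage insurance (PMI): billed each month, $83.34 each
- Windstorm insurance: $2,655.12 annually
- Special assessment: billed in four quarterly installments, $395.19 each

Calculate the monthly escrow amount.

$1,605.36

Property tax — $11,496.36 per year
Homeowner's insurance — $2,532.00 per year
Private mortgage insurance (PMI) — $83.34 × 12 = $1,000.08 per year
Windstorm insurance — $2,655.12 per year
Special assessment — $395.19 × 4 = $1,580.76 per year
Total annual escrow = $11,496.36 + $2,532.00 + $1,000.08 + $2,655.12 + $1,580.76 = $19,264.32
Monthly = $19,264.32 / 12 = $1,605.36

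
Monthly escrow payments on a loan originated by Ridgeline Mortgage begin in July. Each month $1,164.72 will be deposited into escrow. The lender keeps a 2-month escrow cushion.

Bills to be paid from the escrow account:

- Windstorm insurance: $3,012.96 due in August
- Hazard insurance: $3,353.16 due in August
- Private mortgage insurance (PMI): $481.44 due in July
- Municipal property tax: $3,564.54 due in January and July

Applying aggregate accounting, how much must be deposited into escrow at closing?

Cushion = 2 × $1,164.72 = $2,329.44
Trial balance (start $0, +$1,164.72 each month, − disbursements):
  Jul: +$1,164.72 − $4,045.98 → -$2,881.26
  Aug: +$1,164.72 − $6,366.12 → -$8,082.66
  Sep: +$1,164.72 → -$6,917.94
  Oct: +$1,164.72 → -$5,753.22
  Nov: +$1,164.72 → -$4,588.50
  Dec: +$1,164.72 → -$3,423.78
  Jan: +$1,164.72 − $3,564.54 → -$5,823.60
  Feb: +$1,164.72 → -$4,658.88
  Mar: +$1,164.72 → -$3,494.16
  Apr: +$1,164.72 → -$2,329.44
  May: +$1,164.72 → -$1,164.72
  Jun: +$1,164.72 → $0.00
Lowest trial balance = -$8,082.66 (Aug)
Initial deposit = cushion − low point = $2,329.44 − (-$8,082.66) = $10,412.10

$10,412.10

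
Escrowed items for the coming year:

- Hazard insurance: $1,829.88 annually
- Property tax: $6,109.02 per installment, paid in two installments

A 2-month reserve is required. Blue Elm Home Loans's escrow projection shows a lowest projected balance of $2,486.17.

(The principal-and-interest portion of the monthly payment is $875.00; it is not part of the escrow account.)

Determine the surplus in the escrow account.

$144.85

Hazard insurance — $1,829.88 annually
Property tax — $6,109.02 × 2 = $12,218.04 annually
Annual escrow total = $1,829.88 + $12,218.04 = $14,047.92
Monthly escrow = $14,047.92 ÷ 12 = $1,170.66
Required cushion = 2 × $1,170.66 = $2,341.32
Excess over cushion: $2,486.17 − $2,341.32 = $144.85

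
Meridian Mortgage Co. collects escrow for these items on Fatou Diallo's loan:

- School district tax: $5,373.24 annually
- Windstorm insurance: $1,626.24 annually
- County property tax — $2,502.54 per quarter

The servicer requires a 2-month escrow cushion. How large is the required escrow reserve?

School district tax: $5,373.24 annually
Windstorm insurance: $1,626.24 annually
County property tax: $2,502.54 × 4 = $10,010.16 annually
Total per year = $5,373.24 + $1,626.24 + $10,010.16 = $17,009.64
Per month = $17,009.64 / 12 = $1,417.47
Required cushion = 2 × $1,417.47 = $2,834.94

$2,834.94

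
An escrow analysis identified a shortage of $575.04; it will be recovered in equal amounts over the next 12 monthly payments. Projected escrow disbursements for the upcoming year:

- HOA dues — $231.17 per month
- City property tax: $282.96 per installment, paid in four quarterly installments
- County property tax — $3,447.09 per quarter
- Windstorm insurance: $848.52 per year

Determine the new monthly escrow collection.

HOA dues: $231.17 × 12 = $2,774.04 annually
City property tax: $282.96 × 4 = $1,131.84 annually
County property tax: $3,447.09 × 4 = $13,788.36 annually
Windstorm insurance: $848.52 annually
Yearly total = $2,774.04 + $1,131.84 + $13,788.36 + $848.52 = $18,542.76
Base monthly escrow = $18,542.76 ÷ 12 = $1,545.23
Shortage spread = $575.04 / 12 = $47.92/mo
Adjusted monthly = $1,545.23 + $47.92 = $1,593.15

$1,593.15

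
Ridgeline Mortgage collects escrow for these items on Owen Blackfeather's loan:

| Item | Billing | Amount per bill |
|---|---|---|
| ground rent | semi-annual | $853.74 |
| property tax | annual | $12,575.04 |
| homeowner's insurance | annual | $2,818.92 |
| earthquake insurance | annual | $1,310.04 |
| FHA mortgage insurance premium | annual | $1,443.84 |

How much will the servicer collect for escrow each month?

$1,654.61

Ground rent: $853.74 × 2 = $1,707.48
Property tax: $12,575.04
Homeowner's insurance: $2,818.92
Earthquake insurance: $1,310.04
FHA mortgage insurance premium: $1,443.84
Annual escrow total = $1,707.48 + $12,575.04 + $2,818.92 + $1,310.04 + $1,443.84 = $19,855.32
Base monthly escrow = $19,855.32 / 12 = $1,654.61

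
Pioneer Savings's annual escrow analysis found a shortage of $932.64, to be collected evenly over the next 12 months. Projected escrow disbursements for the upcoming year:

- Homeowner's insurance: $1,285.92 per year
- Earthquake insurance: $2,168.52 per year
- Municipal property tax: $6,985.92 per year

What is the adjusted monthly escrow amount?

Homeowner's insurance: $1,285.92 per year
Earthquake insurance: $2,168.52 per year
Municipal property tax: $6,985.92 per year
Yearly total = $10,440.36
Base monthly escrow = $10,440.36 ÷ 12 = $870.03
Shortage spread = $932.64 ÷ 12 = $77.72/mo
Adjusted monthly = $870.03 + $77.72 = $947.75

$947.75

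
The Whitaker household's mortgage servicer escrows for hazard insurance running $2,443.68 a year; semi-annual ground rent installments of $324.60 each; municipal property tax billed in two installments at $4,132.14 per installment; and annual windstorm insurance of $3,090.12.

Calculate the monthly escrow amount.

Hazard insurance — $2,443.68
Ground rent — $324.60 × 2 = $649.20
Municipal property tax — $4,132.14 × 2 = $8,264.28
Windstorm insurance — $3,090.12
Total annual escrow = $2,443.68 + $649.20 + $8,264.28 + $3,090.12 = $14,447.28
Monthly = $14,447.28 / 12 = $1,203.94

$1,203.94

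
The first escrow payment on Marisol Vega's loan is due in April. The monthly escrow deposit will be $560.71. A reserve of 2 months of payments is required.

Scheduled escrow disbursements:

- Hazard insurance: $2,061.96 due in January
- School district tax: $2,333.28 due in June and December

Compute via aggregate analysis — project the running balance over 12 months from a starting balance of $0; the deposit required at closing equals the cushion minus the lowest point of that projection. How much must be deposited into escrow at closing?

$2,242.84

Cushion = 2 × $560.71 = $1,121.42
Trial balance (start $0, +$560.71 each month, − disbursements):
  Apr: +$560.71 → $560.71
  May: +$560.71 → $1,121.42
  Jun: +$560.71 − $2,333.28 → -$651.15
  Jul: +$560.71 → -$90.44
  Aug: +$560.71 → $470.27
  Sep: +$560.71 → $1,030.98
  Oct: +$560.71 → $1,591.69
  Nov: +$560.71 → $2,152.40
  Dec: +$560.71 − $2,333.28 → $379.83
  Jan: +$560.71 − $2,061.96 → -$1,121.42
  Feb: +$560.71 → -$560.71
  Mar: +$560.71 → $0.00
Lowest trial balance = -$1,121.42 (Jan)
Initial deposit = cushion − low point = $1,121.42 − (-$1,121.42) = $2,242.84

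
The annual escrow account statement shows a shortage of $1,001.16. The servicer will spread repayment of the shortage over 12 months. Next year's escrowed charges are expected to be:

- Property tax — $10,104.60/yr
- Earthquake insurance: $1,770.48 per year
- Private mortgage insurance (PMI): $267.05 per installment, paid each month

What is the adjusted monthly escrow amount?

Property tax: $10,104.60 annually
Earthquake insurance: $1,770.48 annually
Private mortgage insurance (PMI): $267.05 × 12 = $3,204.60 annually
Total annual escrow = $15,079.68
Monthly escrow = $15,079.68 ÷ 12 = $1,256.64
Shortage per month = $1,001.16 ÷ 12 = $83.43
Adjusted monthly = $1,256.64 + $83.43 = $1,340.07

$1,340.07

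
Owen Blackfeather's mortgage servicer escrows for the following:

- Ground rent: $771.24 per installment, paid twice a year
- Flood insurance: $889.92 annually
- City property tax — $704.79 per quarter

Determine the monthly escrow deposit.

$437.63

Ground rent: $771.24 × 2 = $1,542.48 annually
Flood insurance: $889.92 annually
City property tax: $704.79 × 4 = $2,819.16 annually
Combined annual = $1,542.48 + $889.92 + $2,819.16 = $5,251.56
Per month = $5,251.56 / 12 = $437.63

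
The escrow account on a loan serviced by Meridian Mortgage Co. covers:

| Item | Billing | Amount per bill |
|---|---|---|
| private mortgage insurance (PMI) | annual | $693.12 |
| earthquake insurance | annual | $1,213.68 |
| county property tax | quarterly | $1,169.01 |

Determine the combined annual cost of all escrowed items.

Private mortgage insurance (PMI) — $693.12 per year
Earthquake insurance — $1,213.68 per year
County property tax — $1,169.01 × 4 = $4,676.04 per year
Total per year = $6,582.84

$6,582.84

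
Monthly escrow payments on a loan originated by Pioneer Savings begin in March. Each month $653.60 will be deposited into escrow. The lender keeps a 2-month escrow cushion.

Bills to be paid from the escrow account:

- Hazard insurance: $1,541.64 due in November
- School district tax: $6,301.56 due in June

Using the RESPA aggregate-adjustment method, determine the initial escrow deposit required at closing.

Cushion = 2 × $653.60 = $1,307.20
Trial balance (start $0, +$653.60 each month, − disbursements):
  Mar: +$653.60 → $653.60
  Apr: +$653.60 → $1,307.20
  May: +$653.60 → $1,960.80
  Jun: +$653.60 − $6,301.56 → -$3,687.16
  Jul: +$653.60 → -$3,033.56
  Aug: +$653.60 → -$2,379.96
  Sep: +$653.60 → -$1,726.36
  Oct: +$653.60 → -$1,072.76
  Nov: +$653.60 − $1,541.64 → -$1,960.80
  Dec: +$653.60 → -$1,307.20
  Jan: +$653.60 → -$653.60
  Feb: +$653.60 → $0.00
Lowest trial balance = -$3,687.16 (Jun)
Initial deposit = cushion − low point = $1,307.20 − (-$3,687.16) = $4,994.36

$4,994.36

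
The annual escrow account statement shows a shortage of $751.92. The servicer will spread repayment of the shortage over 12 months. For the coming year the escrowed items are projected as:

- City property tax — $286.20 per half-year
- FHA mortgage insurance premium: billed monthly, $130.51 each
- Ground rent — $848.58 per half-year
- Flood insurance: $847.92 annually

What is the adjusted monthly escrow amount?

$452.96

City property tax — $286.20 × 2 = $572.40/yr
FHA mortgage insurance premium — $130.51 × 12 = $1,566.12/yr
Ground rent — $848.58 × 2 = $1,697.16/yr
Flood insurance — $847.92/yr
Combined annual = $4,683.60
Monthly = $4,683.60 ÷ 12 = $390.30
Monthly shortage recovery: $751.92 / 12 = $62.66
New monthly escrow = $390.30 + $62.66 = $452.96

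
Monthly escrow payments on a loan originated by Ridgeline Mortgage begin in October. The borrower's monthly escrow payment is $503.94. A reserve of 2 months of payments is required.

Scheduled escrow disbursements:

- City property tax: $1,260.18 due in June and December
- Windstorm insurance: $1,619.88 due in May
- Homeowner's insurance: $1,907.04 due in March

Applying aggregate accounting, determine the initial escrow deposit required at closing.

Cushion = 2 × $503.94 = $1,007.88
Trial balance (start $0, +$503.94 each month, − disbursements):
  Oct: +$503.94 → $503.94
  Nov: +$503.94 → $1,007.88
  Dec: +$503.94 − $1,260.18 → $251.64
  Jan: +$503.94 → $755.58
  Feb: +$503.94 → $1,259.52
  Mar: +$503.94 − $1,907.04 → -$143.58
  Apr: +$503.94 → $360.36
  May: +$503.94 − $1,619.88 → -$755.58
  Jun: +$503.94 − $1,260.18 → -$1,511.82
  Jul: +$503.94 → -$1,007.88
  Aug: +$503.94 → -$503.94
  Sep: +$503.94 → $0.00
Lowest trial balance = -$1,511.82 (Jun)
Initial deposit = cushion − low point = $1,007.88 − (-$1,511.82) = $2,519.70

$2,519.70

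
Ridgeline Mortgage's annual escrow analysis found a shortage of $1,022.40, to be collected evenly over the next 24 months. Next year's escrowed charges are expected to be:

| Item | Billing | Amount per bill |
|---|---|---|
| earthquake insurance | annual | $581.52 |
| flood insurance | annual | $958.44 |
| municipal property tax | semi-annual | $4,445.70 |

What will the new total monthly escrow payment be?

Earthquake insurance: $581.52
Flood insurance: $958.44
Municipal property tax: $4,445.70 × 2 = $8,891.40
Total per year = $10,431.36
Monthly escrow = $10,431.36 / 12 = $869.28
Shortage per month = $1,022.40 / 24 = $42.60
Adjusted monthly = $869.28 + $42.60 = $911.88

$911.88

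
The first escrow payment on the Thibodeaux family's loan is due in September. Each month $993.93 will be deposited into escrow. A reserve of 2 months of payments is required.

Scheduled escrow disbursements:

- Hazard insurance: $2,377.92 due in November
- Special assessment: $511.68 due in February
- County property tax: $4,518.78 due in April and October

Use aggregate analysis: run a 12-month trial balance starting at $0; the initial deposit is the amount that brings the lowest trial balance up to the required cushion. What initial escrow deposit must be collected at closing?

Cushion = 2 × $993.93 = $1,987.86
Trial balance (start $0, +$993.93 each month, − disbursements):
  Sep: +$993.93 → $993.93
  Oct: +$993.93 − $4,518.78 → -$2,530.92
  Nov: +$993.93 − $2,377.92 → -$3,914.91
  Dec: +$993.93 → -$2,920.98
  Jan: +$993.93 → -$1,927.05
  Feb: +$993.93 − $511.68 → -$1,444.80
  Mar: +$993.93 → -$450.87
  Apr: +$993.93 − $4,518.78 → -$3,975.72
  May: +$993.93 → -$2,981.79
  Jun: +$993.93 → -$1,987.86
  Jul: +$993.93 → -$993.93
  Aug: +$993.93 → $0.00
Lowest trial balance = -$3,975.72 (Apr)
Initial deposit = cushion − low point = $1,987.86 − (-$3,975.72) = $5,963.58

$5,963.58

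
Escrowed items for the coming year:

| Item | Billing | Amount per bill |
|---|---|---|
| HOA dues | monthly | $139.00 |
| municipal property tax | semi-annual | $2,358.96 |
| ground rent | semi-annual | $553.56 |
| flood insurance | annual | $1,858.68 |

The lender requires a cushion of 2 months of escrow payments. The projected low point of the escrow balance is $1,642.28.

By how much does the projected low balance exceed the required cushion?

HOA dues — $139.00 × 12 = $1,668.00 per year
Municipal property tax — $2,358.96 × 2 = $4,717.92 per year
Ground rent — $553.56 × 2 = $1,107.12 per year
Flood insurance — $1,858.68 per year
Yearly total = $1,668.00 + $4,717.92 + $1,107.12 + $1,858.68 = $9,351.72
Monthly = $9,351.72 ÷ 12 = $779.31
Required reserve = 2 × $779.31 = $1,558.62
Surplus = $1,642.28 − $1,558.62 = $83.66

$83.66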